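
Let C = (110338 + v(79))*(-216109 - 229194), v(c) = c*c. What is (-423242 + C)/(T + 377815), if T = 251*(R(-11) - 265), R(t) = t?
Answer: -51913401679/308539 ≈ -1.6826e+5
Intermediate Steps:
v(c) = c²
C = -51912978437 (C = (110338 + 79²)*(-216109 - 229194) = (110338 + 6241)*(-445303) = 116579*(-445303) = -51912978437)
T = -69276 (T = 251*(-11 - 265) = 251*(-276) = -69276)
(-423242 + C)/(T + 377815) = (-423242 - 51912978437)/(-69276 + 377815) = -51913401679/308539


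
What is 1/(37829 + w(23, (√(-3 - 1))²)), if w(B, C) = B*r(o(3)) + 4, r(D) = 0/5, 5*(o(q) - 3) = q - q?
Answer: 1/37833 ≈ 2.6432e-5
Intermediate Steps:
o(q) = 3 (o(q) = 3 + (q - q)/5 = 3 + (⅕)*0 = 3 + 0 = 3)
r(D) = 0 (r(D) = 0*(⅕) = 0)
w(B, C) = 4 (w(B, C) = B*0 + 4 = 0 + 4 = 4)
1/(37829 + w(23, (√(-3 - 1))²)) = 1/(37829 + 4) = 1/37833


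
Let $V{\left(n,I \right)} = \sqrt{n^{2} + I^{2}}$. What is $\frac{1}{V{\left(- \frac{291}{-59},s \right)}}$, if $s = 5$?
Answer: $\frac{59 \sqrt{171706}}{171706} \approx 0.14238$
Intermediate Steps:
$V{\left(n,I \right)} = \sqrt{I^{2} + n^{2}}$
$\frac{1}{V{\left(- \frac{291}{-59},s \right)}} = \frac{1}{\sqrt{5^{2} + \left(- \frac{291}{-59}\right)^{2}}} = \frac{1}{\sqrt{25 + \left(\left(-291\right) \left(- \frac{1}{59}\right)\right)^{2}}} = \frac{1}{\sqrt{25 + \left(\frac{291}{59}\right)^{2}}} = \frac{1}{\sqrt{25 + \frac{84681}{3481}}} = \frac{1}{\sqrt{\frac{171706}{3481}}} = \frac{1}{\frac{1}{59} \sqrt{171706}} = \frac{59 \sqrt{171706}}{171706}$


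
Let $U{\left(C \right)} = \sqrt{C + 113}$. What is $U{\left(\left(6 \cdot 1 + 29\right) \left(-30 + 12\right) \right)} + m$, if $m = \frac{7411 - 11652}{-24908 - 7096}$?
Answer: $\frac{4241}{32004} + i \sqrt{517} \approx 0.13251 + 22.738 i$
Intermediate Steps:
$U{\left(C \right)} = \sqrt{113 + C}$
$m = \frac{4241}{32004}$ ($m = - \frac{4241}{-32004} = \left(-4241\right) \left(- \frac{1}{32004}\right) = \frac{4241}{32004} \approx 0.13251$)
$U{\left(\left(6 \cdot 1 + 29\right) \left(-30 + 12\right) \right)} + m = \sqrt{113 + \left(6 \cdot 1 + 29\right) \left(-30 + 12\right)} + \frac{4241}{32004} = \sqrt{113 + \left(6 + 29\right) \left(-18\right)} + \frac{4241}{32004} = \sqrt{113 + 35 \left(-18\right)} + \frac{4241}{32004} = \sqrt{113 - 630} + \frac{4241}{32004} = \sqrt{-517} + \frac{4241}{32004} = i \sqrt{517} + \frac{4241}{32004} = \frac{4241}{32004} + i \sqrt{517}$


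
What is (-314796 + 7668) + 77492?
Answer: -229636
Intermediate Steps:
(-314796 + 7668) + 77492 = -307128 + 77492 = -229636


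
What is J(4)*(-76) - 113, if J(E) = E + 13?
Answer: -1405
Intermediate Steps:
J(E) = 13 + E
J(4)*(-76) - 113 = (13 + 4)*(-76) - 113 = 17*(-76) - 113 = -1292 - 113 = -1405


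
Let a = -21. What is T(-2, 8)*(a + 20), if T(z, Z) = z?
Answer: 2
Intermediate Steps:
T(-2, 8)*(a + 20) = -2*(-21 + 20) = -2*(-1) = 2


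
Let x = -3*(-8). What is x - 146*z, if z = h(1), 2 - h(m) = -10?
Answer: -1728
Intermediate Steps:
h(m) = 12 (h(m) = 2 - 1*(-10) = 2 + 10 = 12)
x = 24
z = 12
x - 146*z = 24 - 146*12 = 24 - 1752 = -1728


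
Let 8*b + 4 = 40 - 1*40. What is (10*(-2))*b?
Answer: 10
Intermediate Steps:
b = -½ (b = -½ + (40 - 1*40)/8 = -½ + (40 - 40)/8 = -½ + (⅛)*0 = -½ + 0 = -½ ≈ -0.50000)
(10*(-2))*b = (10*(-2))*(-½) = -20*(-½) = 10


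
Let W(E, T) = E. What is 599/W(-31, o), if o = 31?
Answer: -599/31 ≈ -19.323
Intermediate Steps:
599/W(-31, o) = 599/(-31) = 599*(-1/31) = -599/31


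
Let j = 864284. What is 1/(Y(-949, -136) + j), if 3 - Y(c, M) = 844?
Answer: 1/863443 ≈ 1.1582e-6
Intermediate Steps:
Y(c, M) = -841 (Y(c, M) = 3 - 1*844 = 3 - 844 = -841)
1/(Y(-949, -136) + j) = 1/(-841 + 864284) = 1/863443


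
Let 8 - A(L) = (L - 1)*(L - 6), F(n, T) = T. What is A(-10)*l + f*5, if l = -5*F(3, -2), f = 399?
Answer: 315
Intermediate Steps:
A(L) = 8 - (-1 + L)*(-6 + L) (A(L) = 8 - (L - 1)*(L - 6) = 8 - (-1 + L)*(-6 + L))
l = 10 (l = -5*(-2) = 10)
A(-10)*l + f*5 = (2 - 1*(-10)**2 + 7*(-10))*10 + 399*5 = (2 - 1*100 - 70)*10 + 1995 = (2 - 100 - 70)*10 + 1995 = -168*10 + 1995 = -1680 + 1995 = 315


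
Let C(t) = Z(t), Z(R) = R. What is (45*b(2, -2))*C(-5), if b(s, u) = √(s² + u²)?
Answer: -450*√2 ≈ -636.40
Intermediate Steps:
C(t) = t
(45*b(2, -2))*C(-5) = (45*√(2² + (-2)²))*(-5) = (45*√(4 + 4))*(-5) = (45*√8)*(-5) = (45*(2*√2))*(-5) = (90*√2)*(-5) = -450*√2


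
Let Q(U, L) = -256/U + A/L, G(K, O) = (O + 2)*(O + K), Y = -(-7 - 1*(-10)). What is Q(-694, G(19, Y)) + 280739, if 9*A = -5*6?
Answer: 2337999199/8328 ≈ 2.8074e+5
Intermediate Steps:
Y = -3 (Y = -(-7 + 10) = -1*3 = -3)
A = -10/3 (A = (-5*6)/9 = (1/9)*(-30) = -10/3 ≈ -3.3333)
G(K, O) = (2 + O)*(K + O)
Q(U, L) = -256/U - 10/(3*L)
Q(-694, G(19, Y)) + 280739 = (-256/(-694) - 10/(3*((-3)**2 + 2*19 + 2*(-3) + 19*(-3)))) + 280739 = (-256*(-1/694) - 10/(3*(9 + 38 - 6 - 57))) + 280739 = (128/347 - 10/3/(-16)) + 280739 = (128/347 - 10/3*(-1/16)) + 280739 = (128/347 + 5/24) + 280739 = 4807/8328 + 280739 = 2337999199/8328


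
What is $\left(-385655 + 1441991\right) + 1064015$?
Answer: $2120351$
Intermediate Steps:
$\left(-385655 + 1441991\right) + 1064015 = 1056336 + 1064015 = 2120351$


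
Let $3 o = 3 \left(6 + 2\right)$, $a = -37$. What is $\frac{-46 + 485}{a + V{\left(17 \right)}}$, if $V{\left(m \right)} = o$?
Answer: $- \frac{439}{29} \approx -15.138$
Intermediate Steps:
$o = 8$ ($o = \frac{3 \left(6 + 2\right)}{3} = \frac{3 \cdot 8}{3} = \frac{1}{3} \cdot 24 = 8$)
$V{\left(m \right)} = 8$
$\frac{-46 + 485}{a + V{\left(17 \right)}} = \frac{-46 + 485}{-37 + 8} = \frac{439}{-29} = 439 \left(- \frac{1}{29}\right) = - \frac{439}{29}$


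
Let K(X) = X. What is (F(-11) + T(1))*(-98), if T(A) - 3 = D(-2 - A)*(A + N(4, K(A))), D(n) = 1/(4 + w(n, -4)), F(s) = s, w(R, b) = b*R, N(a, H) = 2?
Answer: 6125/8 ≈ 765.63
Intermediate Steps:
w(R, b) = R*b
D(n) = 1/(4 - 4*n) (D(n) = 1/(4 + n*(-4)) = 1/(4 - 4*n))
T(A) = 3 + (2 + A)/(4*(3 + A)) (T(A) = 3 + (1/(4*(1 - (-2 - A))))*(A + 2) = 3 + (1/(4*(1 + (2 + A))))*(2 + A) = 3 + (1/(4*(3 + A)))*(2 + A) = 3 + (2 + A)/(4*(3 + A)))
(F(-11) + T(1))*(-98) = (-11 + (38 + 13*1)/(4*(3 + 1)))*(-98) = (-11 + (1/4)*(38 + 13)/4)*(-98) = (-11 + (1/4)*(1/4)*51)*(-98) = (-11 + 51/16)*(-98) = -125/16*(-98) = 6125/8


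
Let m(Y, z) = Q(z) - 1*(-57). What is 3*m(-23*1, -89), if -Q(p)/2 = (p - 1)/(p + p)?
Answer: 14949/89 ≈ 167.97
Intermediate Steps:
Q(p) = -(-1 + p)/p (Q(p) = -2*(p - 1)/(p + p) = -2*(-1 + p)/(2*p) = -2*(-1 + p)*1/(2*p) = -(-1 + p)/p)
m(Y, z) = 57 + (1 - z)/z (m(Y, z) = (1 - z)/z - 1*(-57) = (1 - z)/z + 57 = 57 + (1 - z)/z)
3*m(-23*1, -89) = 3*(56 + 1/(-89)) = 3*(56 - 1/89) = 3*(4983/89) = 14949/89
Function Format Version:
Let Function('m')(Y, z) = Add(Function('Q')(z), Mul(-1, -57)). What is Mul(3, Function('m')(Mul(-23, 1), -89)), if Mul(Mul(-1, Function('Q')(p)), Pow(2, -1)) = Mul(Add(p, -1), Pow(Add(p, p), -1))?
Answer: Rational(14949, 89) ≈ 167.97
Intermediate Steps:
Function('Q')(p) = Mul(-1, Pow(p, -1), Add(-1, p)) (Function('Q')(p) = Mul(-2, Mul(Add(p, -1), Pow(Add(p, p), -1))) = Mul(-2, Mul(Add(-1, p), Pow(Mul(2, p), -1))) = Mul(-2, Mul(Add(-1, p), Mul(Rational(1, 2), Pow(p, -1)))) = Mul(-2, Mul(Rational(1, 2), Pow(p, -1), Add(-1, p))) = Mul(-1, Pow(p, -1), Add(-1, p)))
Function('m')(Y, z) = Add(57, Mul(Pow(z, -1), Add(1, Mul(-1, z)))) (Function('m')(Y, z) = Add(Mul(Pow(z, -1), Add(1, Mul(-1, z))), Mul(-1, -57)) = Add(Mul(Pow(z, -1), Add(1, Mul(-1, z))), 57) = Add(57, Mul(Pow(z, -1), Add(1, Mul(-1, z)))))
Mul(3, Function('m')(Mul(-23, 1), -89)) = Mul(3, Add(56, Pow(-89, -1))) = Mul(3, Add(56, Rational(-1, 89))) = Mul(3, Rational(4983, 89)) = Rational(14949, 89)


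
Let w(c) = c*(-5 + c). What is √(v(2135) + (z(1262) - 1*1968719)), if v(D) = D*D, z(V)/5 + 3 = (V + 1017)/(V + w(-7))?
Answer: √4691437614226/1346 ≈ 1609.2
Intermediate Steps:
z(V) = -15 + 5*(1017 + V)/(84 + V) (z(V) = -15 + 5*((V + 1017)/(V - 7*(-5 - 7))) = -15 + 5*((1017 + V)/(V - 7*(-12))) = -15 + 5*((1017 + V)/(V + 84)) = -15 + 5*((1017 + V)/(84 + V)) = -15 + 5*(1017 + V)/(84 + V))
v(D) = D²
√(v(2135) + (z(1262) - 1*1968719)) = √(2135² + (5*(765 - 2*1262)/(84 + 1262) - 1*1968719)) = √(4558225 + (5*(765 - 2524)/1346 - 1968719)) = √(4558225 + (5*(1/1346)*(-1759) - 1968719)) = √(4558225 + (-8795/1346 - 1968719)) = √(4558225 - 2649904569/1346) = √(3485466281/1346) = √4691437614226/1346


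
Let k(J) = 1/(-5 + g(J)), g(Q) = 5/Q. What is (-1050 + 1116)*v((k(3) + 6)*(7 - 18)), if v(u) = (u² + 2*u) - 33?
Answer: 12450537/50 ≈ 2.4901e+5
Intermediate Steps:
k(J) = 1/(-5 + 5/J)
v(u) = -33 + u² + 2*u
(-1050 + 1116)*v((k(3) + 6)*(7 - 18)) = (-1050 + 1116)*(-33 + ((-1*3/(-5 + 5*3) + 6)*(7 - 18))² + 2*((-1*3/(-5 + 5*3) + 6)*(7 - 18))) = 66*(-33 + ((-1*3/(-5 + 15) + 6)*(-11))² + 2*((-1*3/(-5 + 15) + 6)*(-11))) = 66*(-33 + ((-1*3/10 + 6)*(-11))² + 2*((-1*3/10 + 6)*(-11))) = 66*(-33 + ((-1*3*⅒ + 6)*(-11))² + 2*((-1*3*⅒ + 6)*(-11))) = 66*(-33 + ((-3/10 + 6)*(-11))² + 2*((-3/10 + 6)*(-11))) = 66*(-33 + ((57/10)*(-11))² + 2*((57/10)*(-11))) = 66*(-33 + (-627/10)² + 2*(-627/10)) = 66*(-33 + 393129/100 - 627/5) = 66*(377289/100) = 12450537/50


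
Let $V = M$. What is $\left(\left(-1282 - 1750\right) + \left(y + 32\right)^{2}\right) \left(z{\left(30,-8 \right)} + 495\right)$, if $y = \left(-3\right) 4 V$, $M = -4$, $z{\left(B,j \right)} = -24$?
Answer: $1586328$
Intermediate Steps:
$V = -4$
$y = 48$ ($y = \left(-3\right) 4 \left(-4\right) = \left(-12\right) \left(-4\right) = 48$)
$\left(\left(-1282 - 1750\right) + \left(y + 32\right)^{2}\right) \left(z{\left(30,-8 \right)} + 495\right) = \left(\left(-1282 - 1750\right) + \left(48 + 32\right)^{2}\right) \left(-24 + 495\right) = \left(-3032 + 80^{2}\right) 471 = \left(-3032 + 6400\right) 471 = 3368 \cdot 471 = 1586328$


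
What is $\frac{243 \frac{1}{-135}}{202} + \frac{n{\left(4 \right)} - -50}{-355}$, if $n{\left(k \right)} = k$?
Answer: $- \frac{11547}{71710} \approx -0.16102$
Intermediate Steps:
$\frac{243 \frac{1}{-135}}{202} + \frac{n{\left(4 \right)} - -50}{-355} = \frac{243 \frac{1}{-135}}{202} + \frac{4 - -50}{-355} = 243 \left(- \frac{1}{135}\right) \frac{1}{202} + \left(4 + 50\right) \left(- \frac{1}{355}\right) = \left(- \frac{9}{5}\right) \frac{1}{202} + 54 \left(- \frac{1}{355}\right) = - \frac{9}{1010} - \frac{54}{355} = - \frac{11547}{71710}$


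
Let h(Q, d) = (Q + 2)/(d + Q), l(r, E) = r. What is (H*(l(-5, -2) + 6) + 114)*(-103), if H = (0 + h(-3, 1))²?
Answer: -47071/4 ≈ -11768.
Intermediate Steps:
h(Q, d) = (2 + Q)/(Q + d)
H = ¼ (H = (0 + (2 - 3)/(-3 + 1))² = (0 - 1/(-2))² = (0 - ½*(-1))² = (0 + ½)² = (½)² = ¼ ≈ 0.25000)
(H*(l(-5, -2) + 6) + 114)*(-103) = ((-5 + 6)/4 + 114)*(-103) = ((¼)*1 + 114)*(-103) = (¼ + 114)*(-103) = (457/4)*(-103) = -47071/4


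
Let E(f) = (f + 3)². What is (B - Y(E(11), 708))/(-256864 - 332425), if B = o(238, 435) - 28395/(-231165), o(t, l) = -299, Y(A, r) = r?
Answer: 5172328/3027177593 ≈ 0.0017086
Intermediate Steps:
E(f) = (3 + f)²
B = -1535332/5137 (B = -299 - 28395/(-231165) = -299 - 28395*(-1/231165) = -299 + 631/5137 = -1535332/5137 ≈ -298.88)
(B - Y(E(11), 708))/(-256864 - 332425) = (-1535332/5137 - 1*708)/(-256864 - 332425) = (-1535332/5137 - 708)/(-589289) = -5172328/5137*(-1/589289) = 5172328/3027177593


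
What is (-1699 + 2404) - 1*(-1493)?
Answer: 2198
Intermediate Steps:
(-1699 + 2404) - 1*(-1493) = 705 + 1493 = 2198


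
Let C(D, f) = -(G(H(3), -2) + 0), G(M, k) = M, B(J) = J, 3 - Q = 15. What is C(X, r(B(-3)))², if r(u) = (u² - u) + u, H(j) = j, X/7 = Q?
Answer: 9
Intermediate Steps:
Q = -12 (Q = 3 - 1*15 = 3 - 15 = -12)
X = -84 (X = 7*(-12) = -84)
r(u) = u²
C(D, f) = -3 (C(D, f) = -(3 + 0) = -1*3 = -3)
C(X, r(B(-3)))² = (-3)² = 9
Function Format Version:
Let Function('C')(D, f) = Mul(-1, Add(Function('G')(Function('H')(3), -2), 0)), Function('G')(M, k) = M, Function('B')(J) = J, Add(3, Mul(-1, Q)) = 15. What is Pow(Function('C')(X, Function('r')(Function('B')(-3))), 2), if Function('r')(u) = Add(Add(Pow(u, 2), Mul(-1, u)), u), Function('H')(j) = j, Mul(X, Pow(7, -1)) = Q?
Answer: 9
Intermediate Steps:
Q = -12 (Q = Add(3, Mul(-1, 15)) = Add(3, -15) = -12)
X = -84 (X = Mul(7, -12) = -84)
Function('r')(u) = Pow(u, 2)
Function('C')(D, f) = -3 (Function('C')(D, f) = Mul(-1, Add(3, 0)) = Mul(-1, 3) = -3)
Pow(Function('C')(X, Function('r')(Function('B')(-3))), 2) = Pow(-3, 2) = 9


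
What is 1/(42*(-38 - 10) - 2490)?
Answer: -1/4506 ≈ -0.00022193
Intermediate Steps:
1/(42*(-38 - 10) - 2490) = 1/(42*(-48) - 2490) = 1/(-2016 - 2490) = 1/(-4506) = -1/4506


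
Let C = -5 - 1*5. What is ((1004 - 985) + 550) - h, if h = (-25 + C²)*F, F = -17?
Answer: 1844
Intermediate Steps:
C = -10 (C = -5 - 5 = -10)
h = -1275 (h = (-25 + (-10)²)*(-17) = (-25 + 100)*(-17) = 75*(-17) = -1275)
((1004 - 985) + 550) - h = ((1004 - 985) + 550) - 1*(-1275) = (19 + 550) + 1275 = 569 + 1275 = 1844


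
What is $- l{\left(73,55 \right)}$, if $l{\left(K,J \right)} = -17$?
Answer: $17$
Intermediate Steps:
$- l{\left(73,55 \right)} = \left(-1\right) \left(-17\right) = 17$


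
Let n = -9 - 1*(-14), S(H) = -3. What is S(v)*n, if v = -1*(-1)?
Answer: -15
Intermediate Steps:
v = 1
n = 5 (n = -9 + 14 = 5)
S(v)*n = -3*5 = -15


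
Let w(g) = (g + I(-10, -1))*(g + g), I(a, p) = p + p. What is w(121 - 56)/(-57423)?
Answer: -2730/19141 ≈ -0.14263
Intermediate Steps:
I(a, p) = 2*p
w(g) = 2*g*(-2 + g) (w(g) = (g + 2*(-1))*(g + g) = (g - 2)*(2*g) = (-2 + g)*(2*g) = 2*g*(-2 + g))
w(121 - 56)/(-57423) = (2*(121 - 56)*(-2 + (121 - 56)))/(-57423) = (2*65*(-2 + 65))*(-1/57423) = (2*65*63)*(-1/57423) = 8190*(-1/57423) = -2730/19141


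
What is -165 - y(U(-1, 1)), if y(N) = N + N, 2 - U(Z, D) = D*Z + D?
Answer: -169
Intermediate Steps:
U(Z, D) = 2 - D - D*Z (U(Z, D) = 2 - (D*Z + D) = 2 - (D + D*Z) = 2 + (-D - D*Z) = 2 - D - D*Z)
y(N) = 2*N
-165 - y(U(-1, 1)) = -165 - 2*(2 - 1*1 - 1*1*(-1)) = -165 - 2*(2 - 1 + 1) = -165 - 2*2 = -165 - 1*4 = -165 - 4 = -169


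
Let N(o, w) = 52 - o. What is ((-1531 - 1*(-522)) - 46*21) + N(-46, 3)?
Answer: -1877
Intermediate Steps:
((-1531 - 1*(-522)) - 46*21) + N(-46, 3) = ((-1531 - 1*(-522)) - 46*21) + (52 - 1*(-46)) = ((-1531 + 522) - 966) + (52 + 46) = (-1009 - 966) + 98 = -1975 + 98 = -1877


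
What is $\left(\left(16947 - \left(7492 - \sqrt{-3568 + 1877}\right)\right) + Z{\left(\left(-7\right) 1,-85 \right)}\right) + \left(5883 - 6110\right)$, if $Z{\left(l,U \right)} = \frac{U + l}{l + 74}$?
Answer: $\frac{618184}{67} + i \sqrt{1691} \approx 9226.6 + 41.122 i$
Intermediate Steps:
$Z{\left(l,U \right)} = \frac{U + l}{74 + l}$
$\left(\left(16947 - \left(7492 - \sqrt{-3568 + 1877}\right)\right) + Z{\left(\left(-7\right) 1,-85 \right)}\right) + \left(5883 - 6110\right) = \left(\left(16947 - \left(7492 - \sqrt{-3568 + 1877}\right)\right) + \frac{-85 - 7}{74 - 7}\right) + \left(5883 - 6110\right) = \left(\left(16947 - \left(7492 - \sqrt{-1691}\right)\right) + \frac{-85 - 7}{74 - 7}\right) - 227 = \left(\left(16947 - \left(7492 - i \sqrt{1691}\right)\right) + \frac{1}{67} \left(-92\right)\right) - 227 = \left(\left(9455 + i \sqrt{1691}\right) + \frac{1}{67} \left(-92\right)\right) - 227 = \left(\left(9455 + i \sqrt{1691}\right) - \frac{92}{67}\right) - 227 = \left(\frac{633393}{67} + i \sqrt{1691}\right) - 227 = \frac{618184}{67} + i \sqrt{1691}$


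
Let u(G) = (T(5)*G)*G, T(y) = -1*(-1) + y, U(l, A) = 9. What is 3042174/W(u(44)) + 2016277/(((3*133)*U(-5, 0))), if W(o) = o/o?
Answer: 10926463111/3591 ≈ 3.0427e+6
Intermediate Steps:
T(y) = 1 + y
u(G) = 6*G**2 (u(G) = ((1 + 5)*G)*G = (6*G)*G = 6*G**2)
W(o) = 1
3042174/W(u(44)) + 2016277/(((3*133)*U(-5, 0))) = 3042174/1 + 2016277/(((3*133)*9)) = 3042174*1 + 2016277/((399*9)) = 3042174 + 2016277/3591 = 10926463111/3591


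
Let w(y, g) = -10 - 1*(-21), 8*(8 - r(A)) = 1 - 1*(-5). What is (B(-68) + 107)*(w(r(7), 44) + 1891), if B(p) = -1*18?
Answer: 169278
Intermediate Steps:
B(p) = -18
r(A) = 29/4 (r(A) = 8 - (1 - 1*(-5))/8 = 8 - (1 + 5)/8 = 8 - 1/8*6 = 8 - 3/4 = 29/4)
w(y, g) = 11 (w(y, g) = -10 + 21 = 11)
(B(-68) + 107)*(w(r(7), 44) + 1891) = (-18 + 107)*(11 + 1891) = 89*1902 = 169278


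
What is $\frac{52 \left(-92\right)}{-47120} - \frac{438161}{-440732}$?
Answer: $\frac{1422163013}{1297955740} \approx 1.0957$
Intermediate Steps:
$\frac{52 \left(-92\right)}{-47120} - \frac{438161}{-440732} = \left(-4784\right) \left(- \frac{1}{47120}\right) - - \frac{438161}{440732} = \frac{299}{2945} + \frac{438161}{440732} = \frac{1422163013}{1297955740}$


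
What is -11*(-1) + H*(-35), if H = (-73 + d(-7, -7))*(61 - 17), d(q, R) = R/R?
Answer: 110891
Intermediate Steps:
d(q, R) = 1
H = -3168 (H = (-73 + 1)*(61 - 17) = -72*44 = -3168)
-11*(-1) + H*(-35) = -11*(-1) - 3168*(-35) = 11 + 110880 = 110891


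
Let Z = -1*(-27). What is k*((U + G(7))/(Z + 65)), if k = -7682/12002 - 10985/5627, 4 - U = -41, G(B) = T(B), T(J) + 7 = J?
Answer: -57927105/45685613 ≈ -1.2680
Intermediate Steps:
T(J) = -7 + J
G(B) = -7 + B
Z = 27
U = 45 (U = 4 - 1*(-41) = 4 + 41 = 45)
k = -5149076/1986331 (k = -7682*1/12002 - 10985*1/5627 = -3841/6001 - 10985/5627 = -5149076/1986331 ≈ -2.5923)
k*((U + G(7))/(Z + 65)) = -5149076*(45 + (-7 + 7))/(1986331*(27 + 65)) = -5149076*(45 + 0)/(1986331*92) = -231708420/(1986331*92) = -5149076/1986331*45/92 = -57927105/45685613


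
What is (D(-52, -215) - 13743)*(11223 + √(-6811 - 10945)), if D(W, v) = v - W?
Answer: -156067038 - 27812*I*√4439 ≈ -1.5607e+8 - 1.853e+6*I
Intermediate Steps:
(D(-52, -215) - 13743)*(11223 + √(-6811 - 10945)) = ((-215 - 1*(-52)) - 13743)*(11223 + √(-6811 - 10945)) = ((-215 + 52) - 13743)*(11223 + √(-17756)) = (-163 - 13743)*(11223 + 2*I*√4439) = -13906*(11223 + 2*I*√4439) = -156067038 - 27812*I*√4439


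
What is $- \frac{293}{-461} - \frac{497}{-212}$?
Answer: $\frac{291233}{97732} \approx 2.9799$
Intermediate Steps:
$- \frac{293}{-461} - \frac{497}{-212} = \left(-293\right) \left(- \frac{1}{461}\right) - - \frac{497}{212} = \frac{293}{461} + \frac{497}{212} = \frac{291233}{97732}$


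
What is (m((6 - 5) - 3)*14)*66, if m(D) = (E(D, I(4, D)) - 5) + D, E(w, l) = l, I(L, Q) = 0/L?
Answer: -6468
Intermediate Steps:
I(L, Q) = 0
m(D) = -5 + D (m(D) = (0 - 5) + D = -5 + D)
(m((6 - 5) - 3)*14)*66 = ((-5 + ((6 - 5) - 3))*14)*66 = ((-5 + (1 - 3))*14)*66 = ((-5 - 2)*14)*66 = -7*14*66 = -98*66 = -6468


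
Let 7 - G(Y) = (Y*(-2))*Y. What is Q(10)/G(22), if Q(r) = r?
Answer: 2/195 ≈ 0.010256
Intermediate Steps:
G(Y) = 7 + 2*Y² (G(Y) = 7 - Y*(-2)*Y = 7 - (-2*Y)*Y = 7 - (-2)*Y² = 7 + 2*Y²)
Q(10)/G(22) = 10/(7 + 2*22²) = 10/(7 + 2*484) = 10/(7 + 968) = 10/975 = 10*(1/975) = 2/195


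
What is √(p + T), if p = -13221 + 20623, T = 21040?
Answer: √28442 ≈ 168.65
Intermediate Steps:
p = 7402
√(p + T) = √(7402 + 21040) = √28442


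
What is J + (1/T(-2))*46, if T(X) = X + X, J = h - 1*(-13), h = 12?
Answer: 27/2 ≈ 13.500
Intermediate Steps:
J = 25 (J = 12 - 1*(-13) = 12 + 13 = 25)
T(X) = 2*X
J + (1/T(-2))*46 = 25 + (1/(2*(-2)))*46 = 25 + (1/(-4))*46 = 25 + (1*(-¼))*46 = 25 - ¼*46 = 25 - 23/2 = 27/2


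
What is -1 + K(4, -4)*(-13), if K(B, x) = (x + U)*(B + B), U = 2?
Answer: 207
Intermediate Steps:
K(B, x) = 2*B*(2 + x) (K(B, x) = (x + 2)*(B + B) = (2 + x)*(2*B) = 2*B*(2 + x))
-1 + K(4, -4)*(-13) = -1 + (2*4*(2 - 4))*(-13) = -1 + (2*4*(-2))*(-13) = -1 - 16*(-13) = -1 + 208 = 207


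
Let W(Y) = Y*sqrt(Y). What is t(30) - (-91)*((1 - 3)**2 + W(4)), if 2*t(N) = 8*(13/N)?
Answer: 16406/15 ≈ 1093.7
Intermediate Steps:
t(N) = 52/N (t(N) = (8*(13/N))/2 = (104/N)/2 = 52/N)
W(Y) = Y**(3/2)
t(30) - (-91)*((1 - 3)**2 + W(4)) = 52/30 - (-91)*((1 - 3)**2 + 4**(3/2)) = 52*(1/30) - (-91)*((-2)**2 + 8) = 26/15 - (-91)*(4 + 8) = 26/15 - (-91)*12 = 26/15 - 1*(-1092) = 26/15 + 1092 = 16406/15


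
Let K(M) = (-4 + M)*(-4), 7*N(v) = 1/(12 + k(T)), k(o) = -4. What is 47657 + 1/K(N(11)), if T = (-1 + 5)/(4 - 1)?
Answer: 10627525/223 ≈ 47657.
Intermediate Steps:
T = 4/3 ≈ 1.3333
N(v) = 1/56 (N(v) = 1/(7*(12 - 4)) = (⅐)/8 = (⅐)*(⅛) = 1/56)
K(M) = 16 - 4*M
47657 + 1/K(N(11)) = 47657 + 1/(16 - 4*1/56) = 47657 + 1/(16 - 1/14) = 47657 + 1/(223/14) = 47657 + 14/223 = 10627525/223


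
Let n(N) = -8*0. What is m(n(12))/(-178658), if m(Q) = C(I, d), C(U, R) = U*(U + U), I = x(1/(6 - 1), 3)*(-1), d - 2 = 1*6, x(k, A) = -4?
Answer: -16/89329 ≈ -0.00017911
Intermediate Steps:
n(N) = 0
d = 8 (d = 2 + 1*6 = 2 + 6 = 8)
I = 4 (I = -4*(-1) = 4)
C(U, R) = 2*U**2 (C(U, R) = U*(2*U) = 2*U**2)
m(Q) = 32 (m(Q) = 2*4**2 = 2*16 = 32)
m(n(12))/(-178658) = 32/(-178658) = 32*(-1/178658) = -16/89329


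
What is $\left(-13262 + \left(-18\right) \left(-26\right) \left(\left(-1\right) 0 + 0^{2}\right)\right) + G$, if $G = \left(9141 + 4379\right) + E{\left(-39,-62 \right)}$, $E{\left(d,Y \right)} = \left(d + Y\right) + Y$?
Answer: $95$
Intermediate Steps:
$E{\left(d,Y \right)} = d + 2 Y$ ($E{\left(d,Y \right)} = \left(Y + d\right) + Y = d + 2 Y$)
$G = 13357$ ($G = \left(9141 + 4379\right) + \left(-39 + 2 \left(-62\right)\right) = 13520 - 163 = 13357$)
$\left(-13262 + \left(-18\right) \left(-26\right) \left(\left(-1\right) 0 + 0^{2}\right)\right) + G = \left(-13262 + \left(-18\right) \left(-26\right) \left(\left(-1\right) 0 + 0^{2}\right)\right) + 13357 = \left(-13262 + 468 \left(0 + 0\right)\right) + 13357 = \left(-13262 + 468 \cdot 0\right) + 13357 = \left(-13262 + 0\right) + 13357 = -13262 + 13357 = 95$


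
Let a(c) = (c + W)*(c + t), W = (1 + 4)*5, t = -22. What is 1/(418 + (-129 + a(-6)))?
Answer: -1/243 ≈ -0.0041152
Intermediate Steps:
W = 25 (W = 5*5 = 25)
a(c) = (-22 + c)*(25 + c) (a(c) = (c + 25)*(c - 22) = (25 + c)*(-22 + c) = (-22 + c)*(25 + c))
1/(418 + (-129 + a(-6))) = 1/(418 + (-129 + (-550 + (-6)**2 + 3*(-6)))) = 1/(418 + (-129 + (-550 + 36 - 18))) = 1/(418 + (-129 - 532)) = 1/(418 - 661) = 1/(-243) = -1/243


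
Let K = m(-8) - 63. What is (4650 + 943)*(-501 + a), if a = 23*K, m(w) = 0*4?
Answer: -10906350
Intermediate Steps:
m(w) = 0
K = -63 (K = 0 - 63 = -63)
a = -1449 (a = 23*(-63) = -1449)
(4650 + 943)*(-501 + a) = (4650 + 943)*(-501 - 1449) = 5593*(-1950) = -10906350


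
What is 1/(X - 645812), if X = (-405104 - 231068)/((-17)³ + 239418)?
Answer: -234505/151446779232 ≈ -1.5484e-6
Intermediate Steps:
X = -636172/234505 (X = -636172/(-4913 + 239418) = -636172/234505 ≈ -2.7128)
1/(X - 645812) = 1/(-636172/234505 - 645812) = 1/(-151446779232/234505) = -234505/151446779232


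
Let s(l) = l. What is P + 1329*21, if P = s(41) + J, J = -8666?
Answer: 19284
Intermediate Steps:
P = -8625 (P = 41 - 8666 = -8625)
P + 1329*21 = -8625 + 1329*21 = -8625 + 27909 = 19284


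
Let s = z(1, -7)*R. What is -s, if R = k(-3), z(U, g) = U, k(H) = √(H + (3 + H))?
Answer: -I*√3 ≈ -1.732*I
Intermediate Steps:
k(H) = √(3 + 2*H)
R = I*√3 (R = √(3 + 2*(-3)) = √(3 - 6) = √(-3) = I*√3 ≈ 1.732*I)
s = I*√3 (s = 1*(I*√3) = I*√3 ≈ 1.732*I)
-s = -I*√3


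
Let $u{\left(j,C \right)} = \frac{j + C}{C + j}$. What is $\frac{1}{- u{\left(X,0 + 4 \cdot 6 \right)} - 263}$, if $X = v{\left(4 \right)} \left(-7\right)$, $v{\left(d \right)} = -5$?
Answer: $- \frac{1}{264} \approx -0.0037879$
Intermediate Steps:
$X = 35$ ($X = \left(-5\right) \left(-7\right) = 35$)
$u{\left(j,C \right)} = 1$ ($u{\left(j,C \right)} = \frac{C + j}{C + j} = 1$)
$\frac{1}{- u{\left(X,0 + 4 \cdot 6 \right)} - 263} = \frac{1}{\left(-1\right) 1 - 263} = \frac{1}{-1 - 263} = \frac{1}{-264} = - \frac{1}{264}$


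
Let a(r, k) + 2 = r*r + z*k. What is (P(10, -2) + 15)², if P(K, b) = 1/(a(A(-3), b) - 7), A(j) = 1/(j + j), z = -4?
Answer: 239121/1225 ≈ 195.20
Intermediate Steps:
A(j) = 1/(2*j)
a(r, k) = -2 + r² - 4*k (a(r, k) = -2 + (r*r - 4*k) = -2 + (r² - 4*k) = -2 + r² - 4*k)
P(K, b) = 1/(-323/36 - 4*b) (P(K, b) = 1/((-2 + ((½)/(-3))² - 4*b) - 7) = 1/((-2 + ((½)*(-⅓))² - 4*b) - 7) = 1/((-2 + (-⅙)² - 4*b) - 7) = 1/((-2 + 1/36 - 4*b) - 7) = 1/((-71/36 - 4*b) - 7) = 1/(-323/36 - 4*b))
(P(10, -2) + 15)² = (36/(-323 - 144*(-2)) + 15)² = (36/(-323 + 288) + 15)² = (36/(-35) + 15)² = (36*(-1/35) + 15)² = (-36/35 + 15)² = (489/35)² = 239121/1225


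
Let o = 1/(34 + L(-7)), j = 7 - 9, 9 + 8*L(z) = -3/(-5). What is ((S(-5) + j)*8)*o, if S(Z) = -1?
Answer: -480/659 ≈ -0.72838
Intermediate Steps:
L(z) = -21/20 (L(z) = -9/8 + (-3/(-5))/8 = -9/8 + (-3*(-⅕))/8 = -9/8 + (⅛)*(⅗) = -9/8 + 3/40 = -21/20)
j = -2
o = 20/659 (o = 1/(34 - 21/20) = 1/(659/20) = 20/659 ≈ 0.030349)
((S(-5) + j)*8)*o = ((-1 - 2)*8)*(20/659) = -3*8*(20/659) = -24*20/659 = -480/659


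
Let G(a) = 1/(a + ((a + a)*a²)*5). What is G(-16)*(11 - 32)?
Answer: 21/40976 ≈ 0.00051249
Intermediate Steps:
G(a) = 1/(a + 10*a³) (G(a) = 1/(a + ((2*a)*a²)*5) = 1/(a + (2*a³)*5) = 1/(a + 10*a³))
G(-16)*(11 - 32) = (11 - 32)/(-16 + 10*(-16)³) = -21/(-16 + 10*(-4096)) = -21/(-16 - 40960) = -21/(-40976) = -1/40976*(-21) = 21/40976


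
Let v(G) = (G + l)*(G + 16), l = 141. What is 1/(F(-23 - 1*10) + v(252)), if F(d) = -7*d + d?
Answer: 1/105522 ≈ 9.4767e-6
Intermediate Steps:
F(d) = -6*d
v(G) = (16 + G)*(141 + G) (v(G) = (G + 141)*(G + 16) = (141 + G)*(16 + G) = (16 + G)*(141 + G))
1/(F(-23 - 1*10) + v(252)) = 1/(-6*(-23 - 1*10) + (2256 + 252² + 157*252)) = 1/(-6*(-23 - 10) + (2256 + 63504 + 39564)) = 1/(-6*(-33) + 105324) = 1/(198 + 105324) = 1/105522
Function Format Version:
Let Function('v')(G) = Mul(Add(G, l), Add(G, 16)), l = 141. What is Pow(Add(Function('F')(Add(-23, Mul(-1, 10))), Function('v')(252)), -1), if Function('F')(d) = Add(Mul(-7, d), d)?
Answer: Rational(1, 105522) ≈ 9.4767e-6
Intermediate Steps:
Function('F')(d) = Mul(-6, d)
Function('v')(G) = Mul(Add(16, G), Add(141, G)) (Function('v')(G) = Mul(Add(G, 141), Add(G, 16)) = Mul(Add(141, G), Add(16, G)) = Mul(Add(16, G), Add(141, G)))
Pow(Add(Function('F')(Add(-23, Mul(-1, 10))), Function('v')(252)), -1) = Pow(Add(Mul(-6, Add(-23, Mul(-1, 10))), Add(2256, Pow(252, 2), Mul(157, 252))), -1) = Pow(Add(Mul(-6, Add(-23, -10)), Add(2256, 63504, 39564)), -1) = Pow(Add(Mul(-6, -33), 105324), -1) = Pow(Add(198, 105324), -1) = Pow(105522, -1) = Rational(1, 105522)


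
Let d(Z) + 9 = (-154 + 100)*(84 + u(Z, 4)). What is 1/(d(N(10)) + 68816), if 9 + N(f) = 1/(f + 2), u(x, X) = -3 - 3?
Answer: 1/64595 ≈ 1.5481e-5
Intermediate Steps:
u(x, X) = -6
N(f) = -9 + 1/(2 + f) (N(f) = -9 + 1/(f + 2) = -9 + 1/(2 + f))
d(Z) = -4221 (d(Z) = -9 + (-154 + 100)*(84 - 6) = -9 - 54*78 = -9 - 4212 = -4221)
1/(d(N(10)) + 68816) = 1/(-4221 + 68816) = 1/64595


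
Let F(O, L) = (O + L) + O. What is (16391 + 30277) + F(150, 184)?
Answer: 47152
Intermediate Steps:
F(O, L) = L + 2*O (F(O, L) = (L + O) + O = L + 2*O)
(16391 + 30277) + F(150, 184) = (16391 + 30277) + (184 + 2*150) = 46668 + (184 + 300) = 46668 + 484 = 47152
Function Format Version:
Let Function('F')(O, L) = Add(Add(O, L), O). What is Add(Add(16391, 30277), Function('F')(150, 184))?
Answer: 47152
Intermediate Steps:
Function('F')(O, L) = Add(L, Mul(2, O)) (Function('F')(O, L) = Add(Add(L, O), O) = Add(L, Mul(2, O)))
Add(Add(16391, 30277), Function('F')(150, 184)) = Add(Add(16391, 30277), Add(184, Mul(2, 150))) = Add(46668, Add(184, 300)) = Add(46668, 484) = 47152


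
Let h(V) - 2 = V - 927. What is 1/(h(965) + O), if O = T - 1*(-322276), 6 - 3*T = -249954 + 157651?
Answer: 3/1059257 ≈ 2.8322e-6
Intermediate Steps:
T = 92309/3 (T = 2 - (-249954 + 157651)/3 = 2 - 1/3*(-92303) = 2 + 92303/3 = 92309/3 ≈ 30770.)
h(V) = -925 + V (h(V) = 2 + (V - 927) = 2 + (-927 + V) = -925 + V)
O = 1059137/3 (O = 92309/3 - 1*(-322276) = 92309/3 + 322276 = 1059137/3 ≈ 3.5305e+5)
1/(h(965) + O) = 1/((-925 + 965) + 1059137/3) = 1/(40 + 1059137/3) = 1/(1059257/3) = 3/1059257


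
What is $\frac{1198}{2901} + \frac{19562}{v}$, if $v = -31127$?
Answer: $- \frac{19459216}{90299427} \approx -0.2155$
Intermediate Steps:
$\frac{1198}{2901} + \frac{19562}{v} = \frac{1198}{2901} + \frac{19562}{-31127} = 1198 \cdot \frac{1}{2901} + 19562 \left(- \frac{1}{31127}\right) = \frac{1198}{2901} - \frac{19562}{31127} = - \frac{19459216}{90299427}$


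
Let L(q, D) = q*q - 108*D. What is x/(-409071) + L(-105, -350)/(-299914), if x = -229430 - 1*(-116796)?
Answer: 812213053/7216830582 ≈ 0.11254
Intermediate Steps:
x = -112634 (x = -229430 + 116796 = -112634)
L(q, D) = q² - 108*D
x/(-409071) + L(-105, -350)/(-299914) = -112634/(-409071) + ((-105)² - 108*(-350))/(-299914) = -112634*(-1/409071) + (11025 + 37800)*(-1/299914) = 112634/409071 + 48825*(-1/299914) = 112634/409071 - 48825/299914 = 812213053/7216830582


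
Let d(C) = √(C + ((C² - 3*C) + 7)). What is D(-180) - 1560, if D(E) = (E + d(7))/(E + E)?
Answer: -3119/2 - √42/360 ≈ -1559.5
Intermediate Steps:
d(C) = √(7 + C² - 2*C) (d(C) = √(C + (7 + C² - 3*C)) = √(7 + C² - 2*C))
D(E) = (E + √42)/(2*E) (D(E) = (E + √(7 + 7² - 2*7))/(E + E) = (E + √(7 + 49 - 14))/((2*E)) = (E + √42)*(1/(2*E)) = (E + √42)/(2*E))
D(-180) - 1560 = (½)*(-180 + √42)/(-180) - 1560 = (½)*(-1/180)*(-180 + √42) - 1560 = (½ - √42/360) - 1560 = -3119/2 - √42/360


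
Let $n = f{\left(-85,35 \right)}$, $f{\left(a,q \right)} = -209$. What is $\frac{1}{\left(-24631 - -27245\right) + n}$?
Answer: $\frac{1}{2405} \approx 0.0004158$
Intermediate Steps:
$n = -209$
$\frac{1}{\left(-24631 - -27245\right) + n} = \frac{1}{\left(-24631 - -27245\right) - 209} = \frac{1}{\left(-24631 + 27245\right) - 209} = \frac{1}{2614 - 209} = \frac{1}{2405}$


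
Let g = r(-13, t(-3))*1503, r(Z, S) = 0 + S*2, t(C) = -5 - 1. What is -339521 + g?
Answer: -357557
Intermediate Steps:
t(C) = -6
r(Z, S) = 2*S (r(Z, S) = 0 + 2*S = 2*S)
g = -18036 (g = (2*(-6))*1503 = -12*1503 = -18036)
-339521 + g = -339521 - 18036 = -357557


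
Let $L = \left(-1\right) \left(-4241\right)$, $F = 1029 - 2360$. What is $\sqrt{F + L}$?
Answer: $\sqrt{2910} \approx 53.944$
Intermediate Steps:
$F = -1331$ ($F = 1029 - 2360 = -1331$)
$L = 4241$
$\sqrt{F + L} = \sqrt{-1331 + 4241} = \sqrt{2910}$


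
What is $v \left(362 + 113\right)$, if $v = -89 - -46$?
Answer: $-20425$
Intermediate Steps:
$v = -43$ ($v = -89 + 46 = -43$)
$v \left(362 + 113\right) = - 43 \left(362 + 113\right) = \left(-43\right) 475 = -20425$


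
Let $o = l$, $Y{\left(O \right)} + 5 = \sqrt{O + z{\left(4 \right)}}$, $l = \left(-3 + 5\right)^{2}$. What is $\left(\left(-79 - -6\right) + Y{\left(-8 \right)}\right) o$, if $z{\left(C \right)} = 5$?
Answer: $-312 + 4 i \sqrt{3} \approx -312.0 + 6.9282 i$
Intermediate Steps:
$l = 4$ ($l = 2^{2} = 4$)
$Y{\left(O \right)} = -5 + \sqrt{5 + O}$ ($Y{\left(O \right)} = -5 + \sqrt{O + 5} = -5 + \sqrt{5 + O}$)
$o = 4$
$\left(\left(-79 - -6\right) + Y{\left(-8 \right)}\right) o = \left(\left(-79 - -6\right) - \left(5 - \sqrt{5 - 8}\right)\right) 4 = \left(\left(-79 + 6\right) - \left(5 - \sqrt{-3}\right)\right) 4 = \left(-73 - \left(5 - i \sqrt{3}\right)\right) 4 = \left(-78 + i \sqrt{3}\right) 4 = -312 + 4 i \sqrt{3}$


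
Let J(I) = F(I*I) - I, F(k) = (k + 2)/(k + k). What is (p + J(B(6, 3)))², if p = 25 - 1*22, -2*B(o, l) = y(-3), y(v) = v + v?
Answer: 121/324 ≈ 0.37346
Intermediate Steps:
y(v) = 2*v
B(o, l) = 3 (B(o, l) = -(-3) = -½*(-6) = 3)
F(k) = (2 + k)/(2*k) (F(k) = (2 + k)/((2*k)) = (2 + k)*(1/(2*k)) = (2 + k)/(2*k))
p = 3 (p = 25 - 22 = 3)
J(I) = -I + (2 + I²)/(2*I²) (J(I) = (2 + I*I)/(2*((I*I))) - I = (2 + I²)/(2*(I²)) - I = (2 + I²)/(2*I²) - I = -I + (2 + I²)/(2*I²))
(p + J(B(6, 3)))² = (3 + (½ + 3⁻² - 1*3))² = (3 + (½ + ⅑ - 3))² = (3 - 43/18)² = (11/18)² = 121/324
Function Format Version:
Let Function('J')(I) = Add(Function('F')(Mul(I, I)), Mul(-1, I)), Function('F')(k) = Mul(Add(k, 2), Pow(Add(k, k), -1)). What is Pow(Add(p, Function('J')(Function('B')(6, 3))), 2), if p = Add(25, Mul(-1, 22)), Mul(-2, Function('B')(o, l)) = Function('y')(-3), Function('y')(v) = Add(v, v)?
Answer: Rational(121, 324) ≈ 0.37346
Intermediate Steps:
Function('y')(v) = Mul(2, v)
Function('B')(o, l) = 3 (Function('B')(o, l) = Mul(Rational(-1, 2), Mul(2, -3)) = Mul(Rational(-1, 2), -6) = 3)
Function('F')(k) = Mul(Rational(1, 2), Pow(k, -1), Add(2, k)) (Function('F')(k) = Mul(Add(2, k), Pow(Mul(2, k), -1)) = Mul(Add(2, k), Mul(Rational(1, 2), Pow(k, -1))) = Mul(Rational(1, 2), Pow(k, -1), Add(2, k)))
p = 3 (p = Add(25, -22) = 3)
Function('J')(I) = Add(Mul(-1, I), Mul(Rational(1, 2), Pow(I, -2), Add(2, Pow(I, 2)))) (Function('J')(I) = Add(Mul(Rational(1, 2), Pow(Mul(I, I), -1), Add(2, Mul(I, I))), Mul(-1, I)) = Add(Mul(Rational(1, 2), Pow(Pow(I, 2), -1), Add(2, Pow(I, 2))), Mul(-1, I)) = Add(Mul(Rational(1, 2), Pow(I, -2), Add(2, Pow(I, 2))), Mul(-1, I)) = Add(Mul(-1, I), Mul(Rational(1, 2), Pow(I, -2), Add(2, Pow(I, 2)))))
Pow(Add(p, Function('J')(Function('B')(6, 3))), 2) = Pow(Add(3, Add(Rational(1, 2), Pow(3, -2), Mul(-1, 3))), 2) = Pow(Add(3, Add(Rational(1, 2), Rational(1, 9), -3)), 2) = Pow(Add(3, Rational(-43, 18)), 2) = Pow(Rational(11, 18), 2) = Rational(121, 324)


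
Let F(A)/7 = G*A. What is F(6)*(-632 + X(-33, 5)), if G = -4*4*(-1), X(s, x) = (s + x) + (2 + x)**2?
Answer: -410592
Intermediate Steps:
X(s, x) = s + x + (2 + x)**2
G = 16 (G = -16*(-1) = 16)
F(A) = 112*A (F(A) = 7*(16*A) = 112*A)
F(6)*(-632 + X(-33, 5)) = (112*6)*(-632 + (-33 + 5 + (2 + 5)**2)) = 672*(-632 + (-33 + 5 + 7**2)) = 672*(-632 + (-33 + 5 + 49)) = 672*(-632 + 21) = 672*(-611) = -410592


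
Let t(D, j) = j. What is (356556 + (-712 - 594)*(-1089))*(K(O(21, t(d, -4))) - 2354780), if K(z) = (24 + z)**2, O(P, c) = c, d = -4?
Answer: -4187947600200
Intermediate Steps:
(356556 + (-712 - 594)*(-1089))*(K(O(21, t(d, -4))) - 2354780) = (356556 + (-712 - 594)*(-1089))*((24 - 4)**2 - 2354780) = (356556 - 1306*(-1089))*(20**2 - 2354780) = (356556 + 1422234)*(400 - 2354780) = 1778790*(-2354380) = -4187947600200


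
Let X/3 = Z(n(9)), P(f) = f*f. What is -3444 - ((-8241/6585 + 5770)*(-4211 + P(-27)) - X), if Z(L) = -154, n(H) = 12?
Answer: 44081913576/2195 ≈ 2.0083e+7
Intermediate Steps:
P(f) = f**2
X = -462 (X = 3*(-154) = -462)
-3444 - ((-8241/6585 + 5770)*(-4211 + P(-27)) - X) = -3444 - ((-8241/6585 + 5770)*(-4211 + (-27)**2) - 1*(-462)) = -3444 - ((-8241*1/6585 + 5770)*(-4211 + 729) + 462) = -3444 - ((-2747/2195 + 5770)*(-3482) + 462) = -3444 - ((12662403/2195)*(-3482) + 462) = -3444 - (-44090487246/2195 + 462) = -3444 - 1*(-44089473156/2195) = -3444 + 44089473156/2195 = 44081913576/2195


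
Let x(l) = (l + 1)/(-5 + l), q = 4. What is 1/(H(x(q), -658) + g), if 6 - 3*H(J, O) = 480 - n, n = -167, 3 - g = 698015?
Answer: -3/2094677 ≈ -1.4322e-6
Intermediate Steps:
g = -698012 (g = 3 - 1*698015 = 3 - 698015 = -698012)
x(l) = (1 + l)/(-5 + l)
H(J, O) = -641/3 (H(J, O) = 2 - (480 - 1*(-167))/3 = 2 - (480 + 167)/3 = 2 - 1/3*647 = 2 - 647/3 = -641/3)
1/(H(x(q), -658) + g) = 1/(-641/3 - 698012) = 1/(-2094677/3) = -3/2094677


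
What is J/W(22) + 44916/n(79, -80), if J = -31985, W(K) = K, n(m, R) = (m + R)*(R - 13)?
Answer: -662151/682 ≈ -970.90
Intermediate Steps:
n(m, R) = (-13 + R)*(R + m) (n(m, R) = (R + m)*(-13 + R) = (-13 + R)*(R + m))
J/W(22) + 44916/n(79, -80) = -31985/22 + 44916/((-80)**2 - 13*(-80) - 13*79 - 80*79) = -31985*1/22 + 44916/(6400 + 1040 - 1027 - 6320) = -31985/22 + 44916/93 = -31985/22 + 44916*(1/93) = -31985/22 + 14972/31 = -662151/682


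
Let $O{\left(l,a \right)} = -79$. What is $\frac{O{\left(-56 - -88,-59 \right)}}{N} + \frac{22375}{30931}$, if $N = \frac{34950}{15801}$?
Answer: $- \frac{12609503833}{360346150} \approx -34.993$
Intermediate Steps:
$N = \frac{11650}{5267}$ ($N = 34950 \cdot \frac{1}{15801} = \frac{11650}{5267} \approx 2.2119$)
$\frac{O{\left(-56 - -88,-59 \right)}}{N} + \frac{22375}{30931} = - \frac{79}{\frac{11650}{5267}} + \frac{22375}{30931} = \left(-79\right) \frac{5267}{11650} + 22375 \cdot \frac{1}{30931} = - \frac{416093}{11650} + \frac{22375}{30931} = - \frac{12609503833}{360346150}$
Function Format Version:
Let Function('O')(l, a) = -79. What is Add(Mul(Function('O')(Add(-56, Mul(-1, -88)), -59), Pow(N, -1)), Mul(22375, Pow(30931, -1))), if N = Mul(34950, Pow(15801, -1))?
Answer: Rational(-12609503833, 360346150) ≈ -34.993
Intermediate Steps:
N = Rational(11650, 5267) (N = Mul(34950, Rational(1, 15801)) = Rational(11650, 5267) ≈ 2.2119)
Add(Mul(Function('O')(Add(-56, Mul(-1, -88)), -59), Pow(N, -1)), Mul(22375, Pow(30931, -1))) = Add(Mul(-79, Pow(Rational(11650, 5267), -1)), Mul(22375, Pow(30931, -1))) = Add(Mul(-79, Rational(5267, 11650)), Mul(22375, Rational(1, 30931))) = Add(Rational(-416093, 11650), Rational(22375, 30931)) = Rational(-12609503833, 360346150)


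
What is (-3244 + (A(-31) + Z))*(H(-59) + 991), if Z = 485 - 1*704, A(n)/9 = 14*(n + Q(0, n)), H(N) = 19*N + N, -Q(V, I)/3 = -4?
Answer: 1106973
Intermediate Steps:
Q(V, I) = 12 (Q(V, I) = -3*(-4) = 12)
H(N) = 20*N
A(n) = 1512 + 126*n (A(n) = 9*(14*(n + 12)) = 9*(14*(12 + n)) = 9*(168 + 14*n) = 1512 + 126*n)
Z = -219 (Z = 485 - 704 = -219)
(-3244 + (A(-31) + Z))*(H(-59) + 991) = (-3244 + ((1512 + 126*(-31)) - 219))*(20*(-59) + 991) = (-3244 + ((1512 - 3906) - 219))*(-1180 + 991) = (-3244 + (-2394 - 219))*(-189) = (-3244 - 2613)*(-189) = -5857*(-189) = 1106973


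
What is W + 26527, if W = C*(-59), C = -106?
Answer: 32781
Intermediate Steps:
W = 6254 (W = -106*(-59) = 6254)
W + 26527 = 6254 + 26527 = 32781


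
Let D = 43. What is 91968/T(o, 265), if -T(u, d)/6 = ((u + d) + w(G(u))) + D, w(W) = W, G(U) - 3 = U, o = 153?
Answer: -15328/617 ≈ -24.843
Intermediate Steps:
G(U) = 3 + U
T(u, d) = -276 - 12*u - 6*d (T(u, d) = -6*(((u + d) + (3 + u)) + 43) = -6*(((d + u) + (3 + u)) + 43) = -6*((3 + d + 2*u) + 43) = -6*(46 + d + 2*u) = -276 - 12*u - 6*d)
91968/T(o, 265) = 91968/(-276 - 12*153 - 6*265) = 91968/(-276 - 1836 - 1590) = 91968/(-3702) = 91968*(-1/3702) = -15328/617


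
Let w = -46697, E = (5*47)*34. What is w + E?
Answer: -38707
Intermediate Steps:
E = 7990 (E = 235*34 = 7990)
w + E = -46697 + 7990 = -38707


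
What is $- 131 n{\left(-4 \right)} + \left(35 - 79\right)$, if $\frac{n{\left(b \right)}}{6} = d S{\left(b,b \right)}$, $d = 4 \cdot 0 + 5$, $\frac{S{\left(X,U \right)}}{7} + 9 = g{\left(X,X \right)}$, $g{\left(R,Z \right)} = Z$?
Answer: $357586$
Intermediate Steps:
$S{\left(X,U \right)} = -63 + 7 X$
$d = 5$ ($d = 0 + 5 = 5$)
$n{\left(b \right)} = -1890 + 210 b$ ($n{\left(b \right)} = 6 \cdot 5 \left(-63 + 7 b\right) = 6 \left(-315 + 35 b\right) = -1890 + 210 b$)
$- 131 n{\left(-4 \right)} + \left(35 - 79\right) = - 131 \left(-1890 + 210 \left(-4\right)\right) + \left(35 - 79\right) = - 131 \left(-1890 - 840\right) - 44 = \left(-131\right) \left(-2730\right) - 44 = 357630 - 44 = 357586$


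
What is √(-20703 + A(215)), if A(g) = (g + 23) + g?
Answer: 45*I*√10 ≈ 142.3*I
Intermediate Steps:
A(g) = 23 + 2*g (A(g) = (23 + g) + g = 23 + 2*g)
√(-20703 + A(215)) = √(-20703 + (23 + 2*215)) = √(-20703 + (23 + 430)) = √(-20703 + 453) = √(-20250) = 45*I*√10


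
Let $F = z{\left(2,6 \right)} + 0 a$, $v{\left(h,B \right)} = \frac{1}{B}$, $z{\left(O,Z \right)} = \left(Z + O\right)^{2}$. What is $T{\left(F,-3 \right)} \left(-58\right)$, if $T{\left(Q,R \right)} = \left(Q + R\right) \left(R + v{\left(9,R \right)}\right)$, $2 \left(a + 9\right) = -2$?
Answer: $\frac{35380}{3} \approx 11793.0$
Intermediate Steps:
$a = -10$ ($a = -9 + \frac{1}{2} \left(-2\right) = -9 - 1 = -10$)
$z{\left(O,Z \right)} = \left(O + Z\right)^{2}$
$F = 64$ ($F = \left(2 + 6\right)^{2} + 0 \left(-10\right) = 8^{2} + 0 = 64 + 0 = 64$)
$T{\left(Q,R \right)} = \left(Q + R\right) \left(R + \frac{1}{R}\right)$
$T{\left(F,-3 \right)} \left(-58\right) = \left(1 + \left(-3\right)^{2} + 64 \left(-3\right) + \frac{64}{-3}\right) \left(-58\right) = \left(1 + 9 - 192 + 64 \left(- \frac{1}{3}\right)\right) \left(-58\right) = \left(1 + 9 - 192 - \frac{64}{3}\right) \left(-58\right) = \left(- \frac{610}{3}\right) \left(-58\right) = \frac{35380}{3}$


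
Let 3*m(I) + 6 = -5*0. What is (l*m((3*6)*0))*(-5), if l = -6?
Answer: -60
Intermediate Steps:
m(I) = -2 (m(I) = -2 + (-5*0)/3 = -2 + (⅓)*0 = -2 + 0 = -2)
(l*m((3*6)*0))*(-5) = -6*(-2)*(-5) = 12*(-5) = -60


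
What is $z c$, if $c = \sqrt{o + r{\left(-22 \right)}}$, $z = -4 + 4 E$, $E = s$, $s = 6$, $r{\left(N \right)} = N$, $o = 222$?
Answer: $200 \sqrt{2} \approx 282.84$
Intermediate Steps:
$E = 6$
$z = 20$ ($z = -4 + 4 \cdot 6 = -4 + 24 = 20$)
$c = 10 \sqrt{2}$ ($c = \sqrt{222 - 22} = \sqrt{200} = 10 \sqrt{2} \approx 14.142$)
$z c = 20 \cdot 10 \sqrt{2} = 200 \sqrt{2}$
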